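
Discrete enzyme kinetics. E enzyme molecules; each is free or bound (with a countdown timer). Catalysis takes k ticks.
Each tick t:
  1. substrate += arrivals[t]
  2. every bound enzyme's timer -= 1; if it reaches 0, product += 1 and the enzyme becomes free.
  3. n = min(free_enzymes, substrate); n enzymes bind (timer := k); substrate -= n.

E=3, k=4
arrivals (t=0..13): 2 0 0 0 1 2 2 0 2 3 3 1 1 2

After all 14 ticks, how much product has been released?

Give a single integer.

t=0: arr=2 -> substrate=0 bound=2 product=0
t=1: arr=0 -> substrate=0 bound=2 product=0
t=2: arr=0 -> substrate=0 bound=2 product=0
t=3: arr=0 -> substrate=0 bound=2 product=0
t=4: arr=1 -> substrate=0 bound=1 product=2
t=5: arr=2 -> substrate=0 bound=3 product=2
t=6: arr=2 -> substrate=2 bound=3 product=2
t=7: arr=0 -> substrate=2 bound=3 product=2
t=8: arr=2 -> substrate=3 bound=3 product=3
t=9: arr=3 -> substrate=4 bound=3 product=5
t=10: arr=3 -> substrate=7 bound=3 product=5
t=11: arr=1 -> substrate=8 bound=3 product=5
t=12: arr=1 -> substrate=8 bound=3 product=6
t=13: arr=2 -> substrate=8 bound=3 product=8

Answer: 8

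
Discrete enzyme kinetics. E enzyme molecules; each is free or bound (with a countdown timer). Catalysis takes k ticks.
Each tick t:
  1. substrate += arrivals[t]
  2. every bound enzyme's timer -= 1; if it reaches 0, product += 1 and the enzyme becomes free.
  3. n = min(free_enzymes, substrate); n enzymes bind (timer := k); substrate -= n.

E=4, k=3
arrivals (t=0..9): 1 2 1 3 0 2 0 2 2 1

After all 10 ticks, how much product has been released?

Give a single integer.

Answer: 9

Derivation:
t=0: arr=1 -> substrate=0 bound=1 product=0
t=1: arr=2 -> substrate=0 bound=3 product=0
t=2: arr=1 -> substrate=0 bound=4 product=0
t=3: arr=3 -> substrate=2 bound=4 product=1
t=4: arr=0 -> substrate=0 bound=4 product=3
t=5: arr=2 -> substrate=1 bound=4 product=4
t=6: arr=0 -> substrate=0 bound=4 product=5
t=7: arr=2 -> substrate=0 bound=4 product=7
t=8: arr=2 -> substrate=1 bound=4 product=8
t=9: arr=1 -> substrate=1 bound=4 product=9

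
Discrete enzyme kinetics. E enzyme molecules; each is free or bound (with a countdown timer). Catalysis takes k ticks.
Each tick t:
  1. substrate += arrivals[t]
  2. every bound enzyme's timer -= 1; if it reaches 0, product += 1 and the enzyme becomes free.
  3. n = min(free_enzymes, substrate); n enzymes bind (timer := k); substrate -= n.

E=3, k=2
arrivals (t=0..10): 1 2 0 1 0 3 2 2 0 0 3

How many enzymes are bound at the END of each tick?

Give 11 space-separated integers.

Answer: 1 3 2 1 1 3 3 3 3 1 3

Derivation:
t=0: arr=1 -> substrate=0 bound=1 product=0
t=1: arr=2 -> substrate=0 bound=3 product=0
t=2: arr=0 -> substrate=0 bound=2 product=1
t=3: arr=1 -> substrate=0 bound=1 product=3
t=4: arr=0 -> substrate=0 bound=1 product=3
t=5: arr=3 -> substrate=0 bound=3 product=4
t=6: arr=2 -> substrate=2 bound=3 product=4
t=7: arr=2 -> substrate=1 bound=3 product=7
t=8: arr=0 -> substrate=1 bound=3 product=7
t=9: arr=0 -> substrate=0 bound=1 product=10
t=10: arr=3 -> substrate=1 bound=3 product=10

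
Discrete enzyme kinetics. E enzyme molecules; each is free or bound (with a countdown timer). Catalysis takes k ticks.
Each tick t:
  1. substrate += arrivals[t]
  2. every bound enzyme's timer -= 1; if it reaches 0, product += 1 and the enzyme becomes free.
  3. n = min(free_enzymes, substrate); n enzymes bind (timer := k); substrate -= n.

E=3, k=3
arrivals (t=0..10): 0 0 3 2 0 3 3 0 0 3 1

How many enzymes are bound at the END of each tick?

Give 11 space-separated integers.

t=0: arr=0 -> substrate=0 bound=0 product=0
t=1: arr=0 -> substrate=0 bound=0 product=0
t=2: arr=3 -> substrate=0 bound=3 product=0
t=3: arr=2 -> substrate=2 bound=3 product=0
t=4: arr=0 -> substrate=2 bound=3 product=0
t=5: arr=3 -> substrate=2 bound=3 product=3
t=6: arr=3 -> substrate=5 bound=3 product=3
t=7: arr=0 -> substrate=5 bound=3 product=3
t=8: arr=0 -> substrate=2 bound=3 product=6
t=9: arr=3 -> substrate=5 bound=3 product=6
t=10: arr=1 -> substrate=6 bound=3 product=6

Answer: 0 0 3 3 3 3 3 3 3 3 3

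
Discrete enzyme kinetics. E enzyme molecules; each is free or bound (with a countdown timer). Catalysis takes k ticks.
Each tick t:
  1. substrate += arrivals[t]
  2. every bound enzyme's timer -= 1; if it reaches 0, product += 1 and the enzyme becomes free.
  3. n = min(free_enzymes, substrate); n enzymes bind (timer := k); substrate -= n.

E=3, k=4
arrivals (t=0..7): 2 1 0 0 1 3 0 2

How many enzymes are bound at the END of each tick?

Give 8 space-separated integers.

Answer: 2 3 3 3 2 3 3 3

Derivation:
t=0: arr=2 -> substrate=0 bound=2 product=0
t=1: arr=1 -> substrate=0 bound=3 product=0
t=2: arr=0 -> substrate=0 bound=3 product=0
t=3: arr=0 -> substrate=0 bound=3 product=0
t=4: arr=1 -> substrate=0 bound=2 product=2
t=5: arr=3 -> substrate=1 bound=3 product=3
t=6: arr=0 -> substrate=1 bound=3 product=3
t=7: arr=2 -> substrate=3 bound=3 product=3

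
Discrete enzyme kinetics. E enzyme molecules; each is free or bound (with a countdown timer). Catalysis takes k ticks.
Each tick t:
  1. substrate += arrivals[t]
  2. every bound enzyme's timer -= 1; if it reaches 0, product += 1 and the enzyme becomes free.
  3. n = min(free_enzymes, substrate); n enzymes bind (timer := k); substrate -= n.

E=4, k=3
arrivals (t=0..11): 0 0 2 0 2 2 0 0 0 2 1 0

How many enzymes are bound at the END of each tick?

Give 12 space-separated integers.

Answer: 0 0 2 2 4 4 4 2 0 2 3 3

Derivation:
t=0: arr=0 -> substrate=0 bound=0 product=0
t=1: arr=0 -> substrate=0 bound=0 product=0
t=2: arr=2 -> substrate=0 bound=2 product=0
t=3: arr=0 -> substrate=0 bound=2 product=0
t=4: arr=2 -> substrate=0 bound=4 product=0
t=5: arr=2 -> substrate=0 bound=4 product=2
t=6: arr=0 -> substrate=0 bound=4 product=2
t=7: arr=0 -> substrate=0 bound=2 product=4
t=8: arr=0 -> substrate=0 bound=0 product=6
t=9: arr=2 -> substrate=0 bound=2 product=6
t=10: arr=1 -> substrate=0 bound=3 product=6
t=11: arr=0 -> substrate=0 bound=3 product=6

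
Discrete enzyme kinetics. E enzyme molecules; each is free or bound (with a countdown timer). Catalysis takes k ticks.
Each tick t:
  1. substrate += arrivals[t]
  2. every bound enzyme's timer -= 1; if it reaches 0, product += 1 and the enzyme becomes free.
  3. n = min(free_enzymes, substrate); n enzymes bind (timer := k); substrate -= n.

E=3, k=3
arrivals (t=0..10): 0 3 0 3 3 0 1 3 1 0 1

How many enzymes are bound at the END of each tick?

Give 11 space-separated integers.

Answer: 0 3 3 3 3 3 3 3 3 3 3

Derivation:
t=0: arr=0 -> substrate=0 bound=0 product=0
t=1: arr=3 -> substrate=0 bound=3 product=0
t=2: arr=0 -> substrate=0 bound=3 product=0
t=3: arr=3 -> substrate=3 bound=3 product=0
t=4: arr=3 -> substrate=3 bound=3 product=3
t=5: arr=0 -> substrate=3 bound=3 product=3
t=6: arr=1 -> substrate=4 bound=3 product=3
t=7: arr=3 -> substrate=4 bound=3 product=6
t=8: arr=1 -> substrate=5 bound=3 product=6
t=9: arr=0 -> substrate=5 bound=3 product=6
t=10: arr=1 -> substrate=3 bound=3 product=9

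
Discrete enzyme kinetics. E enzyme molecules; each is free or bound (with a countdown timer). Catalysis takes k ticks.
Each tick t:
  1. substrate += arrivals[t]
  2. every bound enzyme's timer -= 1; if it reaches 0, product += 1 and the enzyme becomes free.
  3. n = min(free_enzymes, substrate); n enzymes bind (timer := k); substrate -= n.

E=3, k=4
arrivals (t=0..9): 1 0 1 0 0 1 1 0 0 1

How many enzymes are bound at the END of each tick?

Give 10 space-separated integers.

t=0: arr=1 -> substrate=0 bound=1 product=0
t=1: arr=0 -> substrate=0 bound=1 product=0
t=2: arr=1 -> substrate=0 bound=2 product=0
t=3: arr=0 -> substrate=0 bound=2 product=0
t=4: arr=0 -> substrate=0 bound=1 product=1
t=5: arr=1 -> substrate=0 bound=2 product=1
t=6: arr=1 -> substrate=0 bound=2 product=2
t=7: arr=0 -> substrate=0 bound=2 product=2
t=8: arr=0 -> substrate=0 bound=2 product=2
t=9: arr=1 -> substrate=0 bound=2 product=3

Answer: 1 1 2 2 1 2 2 2 2 2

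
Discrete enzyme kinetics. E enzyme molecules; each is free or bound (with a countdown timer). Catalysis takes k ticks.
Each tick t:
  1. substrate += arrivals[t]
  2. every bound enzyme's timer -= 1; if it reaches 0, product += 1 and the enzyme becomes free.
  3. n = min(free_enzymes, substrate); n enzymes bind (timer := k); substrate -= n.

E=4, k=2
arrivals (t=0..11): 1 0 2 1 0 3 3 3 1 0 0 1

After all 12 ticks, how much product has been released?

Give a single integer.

Answer: 14

Derivation:
t=0: arr=1 -> substrate=0 bound=1 product=0
t=1: arr=0 -> substrate=0 bound=1 product=0
t=2: arr=2 -> substrate=0 bound=2 product=1
t=3: arr=1 -> substrate=0 bound=3 product=1
t=4: arr=0 -> substrate=0 bound=1 product=3
t=5: arr=3 -> substrate=0 bound=3 product=4
t=6: arr=3 -> substrate=2 bound=4 product=4
t=7: arr=3 -> substrate=2 bound=4 product=7
t=8: arr=1 -> substrate=2 bound=4 product=8
t=9: arr=0 -> substrate=0 bound=3 product=11
t=10: arr=0 -> substrate=0 bound=2 product=12
t=11: arr=1 -> substrate=0 bound=1 product=14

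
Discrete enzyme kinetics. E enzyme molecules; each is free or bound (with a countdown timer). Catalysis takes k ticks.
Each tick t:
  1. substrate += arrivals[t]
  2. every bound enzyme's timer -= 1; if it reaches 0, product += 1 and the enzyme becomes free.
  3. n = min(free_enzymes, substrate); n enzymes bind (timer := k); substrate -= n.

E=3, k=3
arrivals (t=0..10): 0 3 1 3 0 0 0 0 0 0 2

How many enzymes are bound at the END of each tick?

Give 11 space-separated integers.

t=0: arr=0 -> substrate=0 bound=0 product=0
t=1: arr=3 -> substrate=0 bound=3 product=0
t=2: arr=1 -> substrate=1 bound=3 product=0
t=3: arr=3 -> substrate=4 bound=3 product=0
t=4: arr=0 -> substrate=1 bound=3 product=3
t=5: arr=0 -> substrate=1 bound=3 product=3
t=6: arr=0 -> substrate=1 bound=3 product=3
t=7: arr=0 -> substrate=0 bound=1 product=6
t=8: arr=0 -> substrate=0 bound=1 product=6
t=9: arr=0 -> substrate=0 bound=1 product=6
t=10: arr=2 -> substrate=0 bound=2 product=7

Answer: 0 3 3 3 3 3 3 1 1 1 2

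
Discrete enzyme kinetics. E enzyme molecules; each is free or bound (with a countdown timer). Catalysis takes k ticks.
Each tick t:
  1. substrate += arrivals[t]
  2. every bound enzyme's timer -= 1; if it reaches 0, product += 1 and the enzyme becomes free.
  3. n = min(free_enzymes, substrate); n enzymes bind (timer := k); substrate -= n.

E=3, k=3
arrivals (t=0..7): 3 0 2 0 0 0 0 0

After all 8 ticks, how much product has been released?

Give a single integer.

t=0: arr=3 -> substrate=0 bound=3 product=0
t=1: arr=0 -> substrate=0 bound=3 product=0
t=2: arr=2 -> substrate=2 bound=3 product=0
t=3: arr=0 -> substrate=0 bound=2 product=3
t=4: arr=0 -> substrate=0 bound=2 product=3
t=5: arr=0 -> substrate=0 bound=2 product=3
t=6: arr=0 -> substrate=0 bound=0 product=5
t=7: arr=0 -> substrate=0 bound=0 product=5

Answer: 5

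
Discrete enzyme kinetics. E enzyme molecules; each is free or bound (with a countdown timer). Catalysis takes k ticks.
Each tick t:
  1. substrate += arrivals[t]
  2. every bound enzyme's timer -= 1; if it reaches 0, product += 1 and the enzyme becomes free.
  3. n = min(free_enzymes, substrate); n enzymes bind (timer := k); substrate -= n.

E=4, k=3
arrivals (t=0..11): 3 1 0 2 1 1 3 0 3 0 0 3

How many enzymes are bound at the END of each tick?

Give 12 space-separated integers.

t=0: arr=3 -> substrate=0 bound=3 product=0
t=1: arr=1 -> substrate=0 bound=4 product=0
t=2: arr=0 -> substrate=0 bound=4 product=0
t=3: arr=2 -> substrate=0 bound=3 product=3
t=4: arr=1 -> substrate=0 bound=3 product=4
t=5: arr=1 -> substrate=0 bound=4 product=4
t=6: arr=3 -> substrate=1 bound=4 product=6
t=7: arr=0 -> substrate=0 bound=4 product=7
t=8: arr=3 -> substrate=2 bound=4 product=8
t=9: arr=0 -> substrate=0 bound=4 product=10
t=10: arr=0 -> substrate=0 bound=3 product=11
t=11: arr=3 -> substrate=1 bound=4 product=12

Answer: 3 4 4 3 3 4 4 4 4 4 3 4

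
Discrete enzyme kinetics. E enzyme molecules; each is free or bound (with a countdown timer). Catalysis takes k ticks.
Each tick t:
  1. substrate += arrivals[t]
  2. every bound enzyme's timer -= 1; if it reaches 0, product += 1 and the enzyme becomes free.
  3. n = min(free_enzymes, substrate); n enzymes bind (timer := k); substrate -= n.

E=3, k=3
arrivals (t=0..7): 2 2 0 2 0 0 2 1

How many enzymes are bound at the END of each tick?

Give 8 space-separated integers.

t=0: arr=2 -> substrate=0 bound=2 product=0
t=1: arr=2 -> substrate=1 bound=3 product=0
t=2: arr=0 -> substrate=1 bound=3 product=0
t=3: arr=2 -> substrate=1 bound=3 product=2
t=4: arr=0 -> substrate=0 bound=3 product=3
t=5: arr=0 -> substrate=0 bound=3 product=3
t=6: arr=2 -> substrate=0 bound=3 product=5
t=7: arr=1 -> substrate=0 bound=3 product=6

Answer: 2 3 3 3 3 3 3 3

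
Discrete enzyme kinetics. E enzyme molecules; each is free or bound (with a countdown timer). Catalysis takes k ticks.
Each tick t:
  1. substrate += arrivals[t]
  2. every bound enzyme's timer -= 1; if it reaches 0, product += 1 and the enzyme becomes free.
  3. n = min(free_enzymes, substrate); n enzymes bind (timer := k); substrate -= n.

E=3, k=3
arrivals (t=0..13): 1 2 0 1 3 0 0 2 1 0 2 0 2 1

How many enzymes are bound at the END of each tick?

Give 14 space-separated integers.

t=0: arr=1 -> substrate=0 bound=1 product=0
t=1: arr=2 -> substrate=0 bound=3 product=0
t=2: arr=0 -> substrate=0 bound=3 product=0
t=3: arr=1 -> substrate=0 bound=3 product=1
t=4: arr=3 -> substrate=1 bound=3 product=3
t=5: arr=0 -> substrate=1 bound=3 product=3
t=6: arr=0 -> substrate=0 bound=3 product=4
t=7: arr=2 -> substrate=0 bound=3 product=6
t=8: arr=1 -> substrate=1 bound=3 product=6
t=9: arr=0 -> substrate=0 bound=3 product=7
t=10: arr=2 -> substrate=0 bound=3 product=9
t=11: arr=0 -> substrate=0 bound=3 product=9
t=12: arr=2 -> substrate=1 bound=3 product=10
t=13: arr=1 -> substrate=0 bound=3 product=12

Answer: 1 3 3 3 3 3 3 3 3 3 3 3 3 3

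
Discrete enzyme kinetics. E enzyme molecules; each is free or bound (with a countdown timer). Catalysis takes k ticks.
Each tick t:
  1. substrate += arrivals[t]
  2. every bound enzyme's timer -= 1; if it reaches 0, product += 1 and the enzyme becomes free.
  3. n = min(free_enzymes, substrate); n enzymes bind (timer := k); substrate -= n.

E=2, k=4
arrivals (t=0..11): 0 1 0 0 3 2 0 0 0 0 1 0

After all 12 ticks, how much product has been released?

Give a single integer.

t=0: arr=0 -> substrate=0 bound=0 product=0
t=1: arr=1 -> substrate=0 bound=1 product=0
t=2: arr=0 -> substrate=0 bound=1 product=0
t=3: arr=0 -> substrate=0 bound=1 product=0
t=4: arr=3 -> substrate=2 bound=2 product=0
t=5: arr=2 -> substrate=3 bound=2 product=1
t=6: arr=0 -> substrate=3 bound=2 product=1
t=7: arr=0 -> substrate=3 bound=2 product=1
t=8: arr=0 -> substrate=2 bound=2 product=2
t=9: arr=0 -> substrate=1 bound=2 product=3
t=10: arr=1 -> substrate=2 bound=2 product=3
t=11: arr=0 -> substrate=2 bound=2 product=3

Answer: 3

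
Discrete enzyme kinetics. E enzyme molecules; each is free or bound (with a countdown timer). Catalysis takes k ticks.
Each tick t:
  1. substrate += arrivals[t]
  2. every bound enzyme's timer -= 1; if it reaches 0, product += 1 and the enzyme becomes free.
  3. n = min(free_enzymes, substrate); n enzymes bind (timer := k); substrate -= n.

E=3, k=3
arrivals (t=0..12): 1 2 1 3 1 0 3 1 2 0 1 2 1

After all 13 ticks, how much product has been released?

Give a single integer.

Answer: 10

Derivation:
t=0: arr=1 -> substrate=0 bound=1 product=0
t=1: arr=2 -> substrate=0 bound=3 product=0
t=2: arr=1 -> substrate=1 bound=3 product=0
t=3: arr=3 -> substrate=3 bound=3 product=1
t=4: arr=1 -> substrate=2 bound=3 product=3
t=5: arr=0 -> substrate=2 bound=3 product=3
t=6: arr=3 -> substrate=4 bound=3 product=4
t=7: arr=1 -> substrate=3 bound=3 product=6
t=8: arr=2 -> substrate=5 bound=3 product=6
t=9: arr=0 -> substrate=4 bound=3 product=7
t=10: arr=1 -> substrate=3 bound=3 product=9
t=11: arr=2 -> substrate=5 bound=3 product=9
t=12: arr=1 -> substrate=5 bound=3 product=10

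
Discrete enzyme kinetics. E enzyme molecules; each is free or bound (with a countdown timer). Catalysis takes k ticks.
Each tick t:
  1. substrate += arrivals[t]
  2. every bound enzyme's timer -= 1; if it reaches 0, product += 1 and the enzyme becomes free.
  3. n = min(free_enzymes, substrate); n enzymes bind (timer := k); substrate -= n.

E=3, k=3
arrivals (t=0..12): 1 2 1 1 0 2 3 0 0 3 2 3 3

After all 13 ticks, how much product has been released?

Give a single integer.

t=0: arr=1 -> substrate=0 bound=1 product=0
t=1: arr=2 -> substrate=0 bound=3 product=0
t=2: arr=1 -> substrate=1 bound=3 product=0
t=3: arr=1 -> substrate=1 bound=3 product=1
t=4: arr=0 -> substrate=0 bound=2 product=3
t=5: arr=2 -> substrate=1 bound=3 product=3
t=6: arr=3 -> substrate=3 bound=3 product=4
t=7: arr=0 -> substrate=2 bound=3 product=5
t=8: arr=0 -> substrate=1 bound=3 product=6
t=9: arr=3 -> substrate=3 bound=3 product=7
t=10: arr=2 -> substrate=4 bound=3 product=8
t=11: arr=3 -> substrate=6 bound=3 product=9
t=12: arr=3 -> substrate=8 bound=3 product=10

Answer: 10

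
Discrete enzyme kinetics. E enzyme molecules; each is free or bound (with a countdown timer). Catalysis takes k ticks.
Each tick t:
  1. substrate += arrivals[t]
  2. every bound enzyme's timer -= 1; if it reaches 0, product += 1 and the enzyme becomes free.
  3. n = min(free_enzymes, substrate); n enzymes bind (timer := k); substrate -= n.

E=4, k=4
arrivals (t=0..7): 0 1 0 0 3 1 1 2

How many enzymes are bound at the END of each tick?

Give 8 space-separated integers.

Answer: 0 1 1 1 4 4 4 4

Derivation:
t=0: arr=0 -> substrate=0 bound=0 product=0
t=1: arr=1 -> substrate=0 bound=1 product=0
t=2: arr=0 -> substrate=0 bound=1 product=0
t=3: arr=0 -> substrate=0 bound=1 product=0
t=4: arr=3 -> substrate=0 bound=4 product=0
t=5: arr=1 -> substrate=0 bound=4 product=1
t=6: arr=1 -> substrate=1 bound=4 product=1
t=7: arr=2 -> substrate=3 bound=4 product=1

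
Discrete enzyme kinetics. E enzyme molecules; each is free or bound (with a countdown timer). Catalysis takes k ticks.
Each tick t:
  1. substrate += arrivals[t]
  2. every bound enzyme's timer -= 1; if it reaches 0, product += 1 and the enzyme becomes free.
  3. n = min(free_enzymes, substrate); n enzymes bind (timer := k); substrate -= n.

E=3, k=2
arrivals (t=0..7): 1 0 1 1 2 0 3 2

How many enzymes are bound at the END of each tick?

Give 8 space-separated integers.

Answer: 1 1 1 2 3 2 3 3

Derivation:
t=0: arr=1 -> substrate=0 bound=1 product=0
t=1: arr=0 -> substrate=0 bound=1 product=0
t=2: arr=1 -> substrate=0 bound=1 product=1
t=3: arr=1 -> substrate=0 bound=2 product=1
t=4: arr=2 -> substrate=0 bound=3 product=2
t=5: arr=0 -> substrate=0 bound=2 product=3
t=6: arr=3 -> substrate=0 bound=3 product=5
t=7: arr=2 -> substrate=2 bound=3 product=5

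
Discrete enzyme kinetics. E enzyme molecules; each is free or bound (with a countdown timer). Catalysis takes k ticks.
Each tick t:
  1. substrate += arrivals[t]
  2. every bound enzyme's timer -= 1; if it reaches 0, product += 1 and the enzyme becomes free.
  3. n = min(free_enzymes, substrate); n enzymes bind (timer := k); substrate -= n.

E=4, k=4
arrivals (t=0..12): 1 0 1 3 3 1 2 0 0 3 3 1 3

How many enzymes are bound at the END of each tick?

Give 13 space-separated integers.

Answer: 1 1 2 4 4 4 4 4 4 4 4 4 4

Derivation:
t=0: arr=1 -> substrate=0 bound=1 product=0
t=1: arr=0 -> substrate=0 bound=1 product=0
t=2: arr=1 -> substrate=0 bound=2 product=0
t=3: arr=3 -> substrate=1 bound=4 product=0
t=4: arr=3 -> substrate=3 bound=4 product=1
t=5: arr=1 -> substrate=4 bound=4 product=1
t=6: arr=2 -> substrate=5 bound=4 product=2
t=7: arr=0 -> substrate=3 bound=4 product=4
t=8: arr=0 -> substrate=2 bound=4 product=5
t=9: arr=3 -> substrate=5 bound=4 product=5
t=10: arr=3 -> substrate=7 bound=4 product=6
t=11: arr=1 -> substrate=6 bound=4 product=8
t=12: arr=3 -> substrate=8 bound=4 product=9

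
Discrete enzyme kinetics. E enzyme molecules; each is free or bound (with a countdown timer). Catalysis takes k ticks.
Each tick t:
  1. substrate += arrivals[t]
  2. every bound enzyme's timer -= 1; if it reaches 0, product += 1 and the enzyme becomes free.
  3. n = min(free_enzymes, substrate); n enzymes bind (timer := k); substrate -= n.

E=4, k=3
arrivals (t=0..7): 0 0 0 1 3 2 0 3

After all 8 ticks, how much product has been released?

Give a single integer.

Answer: 4

Derivation:
t=0: arr=0 -> substrate=0 bound=0 product=0
t=1: arr=0 -> substrate=0 bound=0 product=0
t=2: arr=0 -> substrate=0 bound=0 product=0
t=3: arr=1 -> substrate=0 bound=1 product=0
t=4: arr=3 -> substrate=0 bound=4 product=0
t=5: arr=2 -> substrate=2 bound=4 product=0
t=6: arr=0 -> substrate=1 bound=4 product=1
t=7: arr=3 -> substrate=1 bound=4 product=4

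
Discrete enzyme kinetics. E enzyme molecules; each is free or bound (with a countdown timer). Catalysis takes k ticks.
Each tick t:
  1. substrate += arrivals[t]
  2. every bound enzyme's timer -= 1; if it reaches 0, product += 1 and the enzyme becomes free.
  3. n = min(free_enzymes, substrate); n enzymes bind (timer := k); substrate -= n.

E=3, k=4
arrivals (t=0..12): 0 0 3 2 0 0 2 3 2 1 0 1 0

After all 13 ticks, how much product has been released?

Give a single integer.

Answer: 6

Derivation:
t=0: arr=0 -> substrate=0 bound=0 product=0
t=1: arr=0 -> substrate=0 bound=0 product=0
t=2: arr=3 -> substrate=0 bound=3 product=0
t=3: arr=2 -> substrate=2 bound=3 product=0
t=4: arr=0 -> substrate=2 bound=3 product=0
t=5: arr=0 -> substrate=2 bound=3 product=0
t=6: arr=2 -> substrate=1 bound=3 product=3
t=7: arr=3 -> substrate=4 bound=3 product=3
t=8: arr=2 -> substrate=6 bound=3 product=3
t=9: arr=1 -> substrate=7 bound=3 product=3
t=10: arr=0 -> substrate=4 bound=3 product=6
t=11: arr=1 -> substrate=5 bound=3 product=6
t=12: arr=0 -> substrate=5 bound=3 product=6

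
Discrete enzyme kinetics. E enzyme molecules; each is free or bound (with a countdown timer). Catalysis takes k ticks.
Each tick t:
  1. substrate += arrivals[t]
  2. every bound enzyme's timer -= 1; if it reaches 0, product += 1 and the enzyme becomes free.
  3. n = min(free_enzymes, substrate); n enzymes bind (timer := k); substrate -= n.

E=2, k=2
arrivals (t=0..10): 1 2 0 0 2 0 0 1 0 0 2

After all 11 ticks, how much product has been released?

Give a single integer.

t=0: arr=1 -> substrate=0 bound=1 product=0
t=1: arr=2 -> substrate=1 bound=2 product=0
t=2: arr=0 -> substrate=0 bound=2 product=1
t=3: arr=0 -> substrate=0 bound=1 product=2
t=4: arr=2 -> substrate=0 bound=2 product=3
t=5: arr=0 -> substrate=0 bound=2 product=3
t=6: arr=0 -> substrate=0 bound=0 product=5
t=7: arr=1 -> substrate=0 bound=1 product=5
t=8: arr=0 -> substrate=0 bound=1 product=5
t=9: arr=0 -> substrate=0 bound=0 product=6
t=10: arr=2 -> substrate=0 bound=2 product=6

Answer: 6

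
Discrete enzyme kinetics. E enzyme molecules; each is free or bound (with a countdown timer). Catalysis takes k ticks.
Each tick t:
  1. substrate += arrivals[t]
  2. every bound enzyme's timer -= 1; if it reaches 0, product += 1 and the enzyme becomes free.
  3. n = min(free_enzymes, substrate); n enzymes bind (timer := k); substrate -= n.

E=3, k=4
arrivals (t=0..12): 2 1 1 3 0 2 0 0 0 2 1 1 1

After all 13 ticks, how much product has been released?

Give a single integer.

Answer: 8

Derivation:
t=0: arr=2 -> substrate=0 bound=2 product=0
t=1: arr=1 -> substrate=0 bound=3 product=0
t=2: arr=1 -> substrate=1 bound=3 product=0
t=3: arr=3 -> substrate=4 bound=3 product=0
t=4: arr=0 -> substrate=2 bound=3 product=2
t=5: arr=2 -> substrate=3 bound=3 product=3
t=6: arr=0 -> substrate=3 bound=3 product=3
t=7: arr=0 -> substrate=3 bound=3 product=3
t=8: arr=0 -> substrate=1 bound=3 product=5
t=9: arr=2 -> substrate=2 bound=3 product=6
t=10: arr=1 -> substrate=3 bound=3 product=6
t=11: arr=1 -> substrate=4 bound=3 product=6
t=12: arr=1 -> substrate=3 bound=3 product=8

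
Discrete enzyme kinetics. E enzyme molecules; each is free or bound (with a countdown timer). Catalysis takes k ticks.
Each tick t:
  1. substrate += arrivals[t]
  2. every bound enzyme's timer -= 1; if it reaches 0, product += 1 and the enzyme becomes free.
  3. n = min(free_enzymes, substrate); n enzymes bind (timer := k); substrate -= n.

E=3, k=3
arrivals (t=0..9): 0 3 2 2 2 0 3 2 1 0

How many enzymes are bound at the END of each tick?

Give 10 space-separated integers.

Answer: 0 3 3 3 3 3 3 3 3 3

Derivation:
t=0: arr=0 -> substrate=0 bound=0 product=0
t=1: arr=3 -> substrate=0 bound=3 product=0
t=2: arr=2 -> substrate=2 bound=3 product=0
t=3: arr=2 -> substrate=4 bound=3 product=0
t=4: arr=2 -> substrate=3 bound=3 product=3
t=5: arr=0 -> substrate=3 bound=3 product=3
t=6: arr=3 -> substrate=6 bound=3 product=3
t=7: arr=2 -> substrate=5 bound=3 product=6
t=8: arr=1 -> substrate=6 bound=3 product=6
t=9: arr=0 -> substrate=6 bound=3 product=6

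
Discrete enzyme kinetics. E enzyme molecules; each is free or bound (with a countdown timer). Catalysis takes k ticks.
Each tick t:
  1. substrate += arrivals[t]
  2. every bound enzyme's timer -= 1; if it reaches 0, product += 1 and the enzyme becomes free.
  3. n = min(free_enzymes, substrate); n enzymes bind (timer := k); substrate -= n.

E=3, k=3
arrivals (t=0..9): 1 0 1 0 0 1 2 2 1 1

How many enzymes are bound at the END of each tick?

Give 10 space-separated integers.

Answer: 1 1 2 1 1 1 3 3 3 3

Derivation:
t=0: arr=1 -> substrate=0 bound=1 product=0
t=1: arr=0 -> substrate=0 bound=1 product=0
t=2: arr=1 -> substrate=0 bound=2 product=0
t=3: arr=0 -> substrate=0 bound=1 product=1
t=4: arr=0 -> substrate=0 bound=1 product=1
t=5: arr=1 -> substrate=0 bound=1 product=2
t=6: arr=2 -> substrate=0 bound=3 product=2
t=7: arr=2 -> substrate=2 bound=3 product=2
t=8: arr=1 -> substrate=2 bound=3 product=3
t=9: arr=1 -> substrate=1 bound=3 product=5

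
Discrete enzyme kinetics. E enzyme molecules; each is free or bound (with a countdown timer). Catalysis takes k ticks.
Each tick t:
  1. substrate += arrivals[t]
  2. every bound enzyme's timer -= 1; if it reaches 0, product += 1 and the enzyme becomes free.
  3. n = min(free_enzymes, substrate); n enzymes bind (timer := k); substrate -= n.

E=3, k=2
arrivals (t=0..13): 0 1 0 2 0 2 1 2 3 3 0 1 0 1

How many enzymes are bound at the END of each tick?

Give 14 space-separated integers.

t=0: arr=0 -> substrate=0 bound=0 product=0
t=1: arr=1 -> substrate=0 bound=1 product=0
t=2: arr=0 -> substrate=0 bound=1 product=0
t=3: arr=2 -> substrate=0 bound=2 product=1
t=4: arr=0 -> substrate=0 bound=2 product=1
t=5: arr=2 -> substrate=0 bound=2 product=3
t=6: arr=1 -> substrate=0 bound=3 product=3
t=7: arr=2 -> substrate=0 bound=3 product=5
t=8: arr=3 -> substrate=2 bound=3 product=6
t=9: arr=3 -> substrate=3 bound=3 product=8
t=10: arr=0 -> substrate=2 bound=3 product=9
t=11: arr=1 -> substrate=1 bound=3 product=11
t=12: arr=0 -> substrate=0 bound=3 product=12
t=13: arr=1 -> substrate=0 bound=2 product=14

Answer: 0 1 1 2 2 2 3 3 3 3 3 3 3 2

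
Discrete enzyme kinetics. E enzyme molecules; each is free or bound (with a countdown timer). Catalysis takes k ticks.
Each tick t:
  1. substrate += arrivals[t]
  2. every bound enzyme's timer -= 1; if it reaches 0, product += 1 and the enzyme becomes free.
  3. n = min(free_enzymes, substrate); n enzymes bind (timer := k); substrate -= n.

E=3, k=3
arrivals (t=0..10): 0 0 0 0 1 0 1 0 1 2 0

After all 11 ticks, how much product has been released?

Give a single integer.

Answer: 2

Derivation:
t=0: arr=0 -> substrate=0 bound=0 product=0
t=1: arr=0 -> substrate=0 bound=0 product=0
t=2: arr=0 -> substrate=0 bound=0 product=0
t=3: arr=0 -> substrate=0 bound=0 product=0
t=4: arr=1 -> substrate=0 bound=1 product=0
t=5: arr=0 -> substrate=0 bound=1 product=0
t=6: arr=1 -> substrate=0 bound=2 product=0
t=7: arr=0 -> substrate=0 bound=1 product=1
t=8: arr=1 -> substrate=0 bound=2 product=1
t=9: arr=2 -> substrate=0 bound=3 product=2
t=10: arr=0 -> substrate=0 bound=3 product=2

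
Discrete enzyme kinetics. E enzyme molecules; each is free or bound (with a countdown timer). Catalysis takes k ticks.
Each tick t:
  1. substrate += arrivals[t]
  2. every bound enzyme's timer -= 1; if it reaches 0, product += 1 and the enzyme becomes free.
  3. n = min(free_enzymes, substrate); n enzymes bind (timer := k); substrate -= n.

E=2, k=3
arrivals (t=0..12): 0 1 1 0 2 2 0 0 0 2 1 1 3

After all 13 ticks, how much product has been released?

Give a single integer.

t=0: arr=0 -> substrate=0 bound=0 product=0
t=1: arr=1 -> substrate=0 bound=1 product=0
t=2: arr=1 -> substrate=0 bound=2 product=0
t=3: arr=0 -> substrate=0 bound=2 product=0
t=4: arr=2 -> substrate=1 bound=2 product=1
t=5: arr=2 -> substrate=2 bound=2 product=2
t=6: arr=0 -> substrate=2 bound=2 product=2
t=7: arr=0 -> substrate=1 bound=2 product=3
t=8: arr=0 -> substrate=0 bound=2 product=4
t=9: arr=2 -> substrate=2 bound=2 product=4
t=10: arr=1 -> substrate=2 bound=2 product=5
t=11: arr=1 -> substrate=2 bound=2 product=6
t=12: arr=3 -> substrate=5 bound=2 product=6

Answer: 6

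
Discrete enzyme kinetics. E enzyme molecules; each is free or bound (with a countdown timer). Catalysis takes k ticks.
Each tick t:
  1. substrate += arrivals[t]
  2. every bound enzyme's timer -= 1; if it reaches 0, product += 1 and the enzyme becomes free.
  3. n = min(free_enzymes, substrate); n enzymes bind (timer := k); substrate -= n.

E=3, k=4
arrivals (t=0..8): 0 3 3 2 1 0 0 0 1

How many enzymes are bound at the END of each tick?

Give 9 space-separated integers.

Answer: 0 3 3 3 3 3 3 3 3

Derivation:
t=0: arr=0 -> substrate=0 bound=0 product=0
t=1: arr=3 -> substrate=0 bound=3 product=0
t=2: arr=3 -> substrate=3 bound=3 product=0
t=3: arr=2 -> substrate=5 bound=3 product=0
t=4: arr=1 -> substrate=6 bound=3 product=0
t=5: arr=0 -> substrate=3 bound=3 product=3
t=6: arr=0 -> substrate=3 bound=3 product=3
t=7: arr=0 -> substrate=3 bound=3 product=3
t=8: arr=1 -> substrate=4 bound=3 product=3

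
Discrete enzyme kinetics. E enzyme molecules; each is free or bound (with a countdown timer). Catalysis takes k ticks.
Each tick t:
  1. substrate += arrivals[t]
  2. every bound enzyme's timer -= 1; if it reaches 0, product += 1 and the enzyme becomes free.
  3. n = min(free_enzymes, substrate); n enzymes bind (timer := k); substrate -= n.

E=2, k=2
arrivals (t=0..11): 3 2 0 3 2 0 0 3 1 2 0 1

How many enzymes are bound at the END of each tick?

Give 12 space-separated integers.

t=0: arr=3 -> substrate=1 bound=2 product=0
t=1: arr=2 -> substrate=3 bound=2 product=0
t=2: arr=0 -> substrate=1 bound=2 product=2
t=3: arr=3 -> substrate=4 bound=2 product=2
t=4: arr=2 -> substrate=4 bound=2 product=4
t=5: arr=0 -> substrate=4 bound=2 product=4
t=6: arr=0 -> substrate=2 bound=2 product=6
t=7: arr=3 -> substrate=5 bound=2 product=6
t=8: arr=1 -> substrate=4 bound=2 product=8
t=9: arr=2 -> substrate=6 bound=2 product=8
t=10: arr=0 -> substrate=4 bound=2 product=10
t=11: arr=1 -> substrate=5 bound=2 product=10

Answer: 2 2 2 2 2 2 2 2 2 2 2 2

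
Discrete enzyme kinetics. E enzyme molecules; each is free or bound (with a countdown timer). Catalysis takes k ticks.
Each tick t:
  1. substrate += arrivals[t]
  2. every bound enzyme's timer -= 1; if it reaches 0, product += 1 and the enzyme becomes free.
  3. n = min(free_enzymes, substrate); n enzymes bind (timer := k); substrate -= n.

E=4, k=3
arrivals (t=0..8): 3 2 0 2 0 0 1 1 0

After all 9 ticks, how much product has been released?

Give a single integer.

t=0: arr=3 -> substrate=0 bound=3 product=0
t=1: arr=2 -> substrate=1 bound=4 product=0
t=2: arr=0 -> substrate=1 bound=4 product=0
t=3: arr=2 -> substrate=0 bound=4 product=3
t=4: arr=0 -> substrate=0 bound=3 product=4
t=5: arr=0 -> substrate=0 bound=3 product=4
t=6: arr=1 -> substrate=0 bound=1 product=7
t=7: arr=1 -> substrate=0 bound=2 product=7
t=8: arr=0 -> substrate=0 bound=2 product=7

Answer: 7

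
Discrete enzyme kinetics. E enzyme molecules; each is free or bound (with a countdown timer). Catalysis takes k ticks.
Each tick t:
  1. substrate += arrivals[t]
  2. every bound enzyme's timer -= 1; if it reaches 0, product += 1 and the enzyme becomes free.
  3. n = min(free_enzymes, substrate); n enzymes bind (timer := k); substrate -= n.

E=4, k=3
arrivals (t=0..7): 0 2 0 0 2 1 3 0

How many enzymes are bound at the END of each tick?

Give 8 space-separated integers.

t=0: arr=0 -> substrate=0 bound=0 product=0
t=1: arr=2 -> substrate=0 bound=2 product=0
t=2: arr=0 -> substrate=0 bound=2 product=0
t=3: arr=0 -> substrate=0 bound=2 product=0
t=4: arr=2 -> substrate=0 bound=2 product=2
t=5: arr=1 -> substrate=0 bound=3 product=2
t=6: arr=3 -> substrate=2 bound=4 product=2
t=7: arr=0 -> substrate=0 bound=4 product=4

Answer: 0 2 2 2 2 3 4 4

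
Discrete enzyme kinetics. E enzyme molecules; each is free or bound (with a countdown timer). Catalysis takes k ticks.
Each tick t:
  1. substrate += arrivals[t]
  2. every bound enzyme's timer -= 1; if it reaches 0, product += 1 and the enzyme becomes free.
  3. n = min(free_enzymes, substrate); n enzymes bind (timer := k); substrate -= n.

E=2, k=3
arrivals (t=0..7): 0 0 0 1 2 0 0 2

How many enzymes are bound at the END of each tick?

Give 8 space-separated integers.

t=0: arr=0 -> substrate=0 bound=0 product=0
t=1: arr=0 -> substrate=0 bound=0 product=0
t=2: arr=0 -> substrate=0 bound=0 product=0
t=3: arr=1 -> substrate=0 bound=1 product=0
t=4: arr=2 -> substrate=1 bound=2 product=0
t=5: arr=0 -> substrate=1 bound=2 product=0
t=6: arr=0 -> substrate=0 bound=2 product=1
t=7: arr=2 -> substrate=1 bound=2 product=2

Answer: 0 0 0 1 2 2 2 2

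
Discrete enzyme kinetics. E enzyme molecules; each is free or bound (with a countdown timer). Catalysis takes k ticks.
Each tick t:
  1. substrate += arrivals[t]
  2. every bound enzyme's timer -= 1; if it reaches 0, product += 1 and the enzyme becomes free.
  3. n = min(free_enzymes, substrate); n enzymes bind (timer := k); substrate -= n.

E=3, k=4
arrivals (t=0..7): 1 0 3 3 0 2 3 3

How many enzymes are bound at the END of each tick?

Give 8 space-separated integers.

Answer: 1 1 3 3 3 3 3 3

Derivation:
t=0: arr=1 -> substrate=0 bound=1 product=0
t=1: arr=0 -> substrate=0 bound=1 product=0
t=2: arr=3 -> substrate=1 bound=3 product=0
t=3: arr=3 -> substrate=4 bound=3 product=0
t=4: arr=0 -> substrate=3 bound=3 product=1
t=5: arr=2 -> substrate=5 bound=3 product=1
t=6: arr=3 -> substrate=6 bound=3 product=3
t=7: arr=3 -> substrate=9 bound=3 product=3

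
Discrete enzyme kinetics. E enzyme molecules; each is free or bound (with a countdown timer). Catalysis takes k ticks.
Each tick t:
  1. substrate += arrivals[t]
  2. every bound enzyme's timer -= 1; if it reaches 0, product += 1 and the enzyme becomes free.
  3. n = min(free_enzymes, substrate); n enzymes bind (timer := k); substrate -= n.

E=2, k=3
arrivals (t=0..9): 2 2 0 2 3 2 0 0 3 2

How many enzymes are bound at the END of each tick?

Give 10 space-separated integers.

Answer: 2 2 2 2 2 2 2 2 2 2

Derivation:
t=0: arr=2 -> substrate=0 bound=2 product=0
t=1: arr=2 -> substrate=2 bound=2 product=0
t=2: arr=0 -> substrate=2 bound=2 product=0
t=3: arr=2 -> substrate=2 bound=2 product=2
t=4: arr=3 -> substrate=5 bound=2 product=2
t=5: arr=2 -> substrate=7 bound=2 product=2
t=6: arr=0 -> substrate=5 bound=2 product=4
t=7: arr=0 -> substrate=5 bound=2 product=4
t=8: arr=3 -> substrate=8 bound=2 product=4
t=9: arr=2 -> substrate=8 bound=2 product=6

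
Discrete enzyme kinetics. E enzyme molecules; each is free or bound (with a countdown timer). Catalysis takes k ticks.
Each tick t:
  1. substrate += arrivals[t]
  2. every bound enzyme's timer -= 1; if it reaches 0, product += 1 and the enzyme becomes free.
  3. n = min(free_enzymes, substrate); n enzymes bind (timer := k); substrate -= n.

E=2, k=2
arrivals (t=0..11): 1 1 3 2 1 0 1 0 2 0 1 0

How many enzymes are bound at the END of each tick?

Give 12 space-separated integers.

t=0: arr=1 -> substrate=0 bound=1 product=0
t=1: arr=1 -> substrate=0 bound=2 product=0
t=2: arr=3 -> substrate=2 bound=2 product=1
t=3: arr=2 -> substrate=3 bound=2 product=2
t=4: arr=1 -> substrate=3 bound=2 product=3
t=5: arr=0 -> substrate=2 bound=2 product=4
t=6: arr=1 -> substrate=2 bound=2 product=5
t=7: arr=0 -> substrate=1 bound=2 product=6
t=8: arr=2 -> substrate=2 bound=2 product=7
t=9: arr=0 -> substrate=1 bound=2 product=8
t=10: arr=1 -> substrate=1 bound=2 product=9
t=11: arr=0 -> substrate=0 bound=2 product=10

Answer: 1 2 2 2 2 2 2 2 2 2 2 2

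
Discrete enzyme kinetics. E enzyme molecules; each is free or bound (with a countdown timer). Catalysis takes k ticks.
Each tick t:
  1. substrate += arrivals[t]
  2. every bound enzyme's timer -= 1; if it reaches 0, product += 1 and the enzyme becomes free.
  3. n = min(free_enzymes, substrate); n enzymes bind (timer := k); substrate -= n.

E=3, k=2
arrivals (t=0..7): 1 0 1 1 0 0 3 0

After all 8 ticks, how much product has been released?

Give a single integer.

t=0: arr=1 -> substrate=0 bound=1 product=0
t=1: arr=0 -> substrate=0 bound=1 product=0
t=2: arr=1 -> substrate=0 bound=1 product=1
t=3: arr=1 -> substrate=0 bound=2 product=1
t=4: arr=0 -> substrate=0 bound=1 product=2
t=5: arr=0 -> substrate=0 bound=0 product=3
t=6: arr=3 -> substrate=0 bound=3 product=3
t=7: arr=0 -> substrate=0 bound=3 product=3

Answer: 3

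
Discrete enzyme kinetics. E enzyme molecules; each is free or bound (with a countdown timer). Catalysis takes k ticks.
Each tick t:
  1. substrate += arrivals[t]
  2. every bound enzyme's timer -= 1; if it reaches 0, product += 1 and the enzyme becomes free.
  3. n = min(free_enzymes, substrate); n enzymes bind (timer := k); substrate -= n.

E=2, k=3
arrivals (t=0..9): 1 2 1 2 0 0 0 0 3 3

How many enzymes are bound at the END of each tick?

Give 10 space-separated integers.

Answer: 1 2 2 2 2 2 2 2 2 2

Derivation:
t=0: arr=1 -> substrate=0 bound=1 product=0
t=1: arr=2 -> substrate=1 bound=2 product=0
t=2: arr=1 -> substrate=2 bound=2 product=0
t=3: arr=2 -> substrate=3 bound=2 product=1
t=4: arr=0 -> substrate=2 bound=2 product=2
t=5: arr=0 -> substrate=2 bound=2 product=2
t=6: arr=0 -> substrate=1 bound=2 product=3
t=7: arr=0 -> substrate=0 bound=2 product=4
t=8: arr=3 -> substrate=3 bound=2 product=4
t=9: arr=3 -> substrate=5 bound=2 product=5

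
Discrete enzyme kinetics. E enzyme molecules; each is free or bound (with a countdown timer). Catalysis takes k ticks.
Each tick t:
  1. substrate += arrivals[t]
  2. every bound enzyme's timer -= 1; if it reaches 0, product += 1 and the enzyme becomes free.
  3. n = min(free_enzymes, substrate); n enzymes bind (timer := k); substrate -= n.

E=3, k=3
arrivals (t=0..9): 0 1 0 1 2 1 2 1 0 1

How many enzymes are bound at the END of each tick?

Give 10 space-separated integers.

Answer: 0 1 1 2 3 3 3 3 3 3

Derivation:
t=0: arr=0 -> substrate=0 bound=0 product=0
t=1: arr=1 -> substrate=0 bound=1 product=0
t=2: arr=0 -> substrate=0 bound=1 product=0
t=3: arr=1 -> substrate=0 bound=2 product=0
t=4: arr=2 -> substrate=0 bound=3 product=1
t=5: arr=1 -> substrate=1 bound=3 product=1
t=6: arr=2 -> substrate=2 bound=3 product=2
t=7: arr=1 -> substrate=1 bound=3 product=4
t=8: arr=0 -> substrate=1 bound=3 product=4
t=9: arr=1 -> substrate=1 bound=3 product=5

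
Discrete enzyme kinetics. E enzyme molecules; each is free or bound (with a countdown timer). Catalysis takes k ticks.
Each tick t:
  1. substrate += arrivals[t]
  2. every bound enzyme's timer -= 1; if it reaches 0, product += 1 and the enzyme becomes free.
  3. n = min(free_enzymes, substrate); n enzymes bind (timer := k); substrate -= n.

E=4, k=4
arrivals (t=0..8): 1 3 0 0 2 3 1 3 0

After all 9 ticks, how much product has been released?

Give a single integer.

t=0: arr=1 -> substrate=0 bound=1 product=0
t=1: arr=3 -> substrate=0 bound=4 product=0
t=2: arr=0 -> substrate=0 bound=4 product=0
t=3: arr=0 -> substrate=0 bound=4 product=0
t=4: arr=2 -> substrate=1 bound=4 product=1
t=5: arr=3 -> substrate=1 bound=4 product=4
t=6: arr=1 -> substrate=2 bound=4 product=4
t=7: arr=3 -> substrate=5 bound=4 product=4
t=8: arr=0 -> substrate=4 bound=4 product=5

Answer: 5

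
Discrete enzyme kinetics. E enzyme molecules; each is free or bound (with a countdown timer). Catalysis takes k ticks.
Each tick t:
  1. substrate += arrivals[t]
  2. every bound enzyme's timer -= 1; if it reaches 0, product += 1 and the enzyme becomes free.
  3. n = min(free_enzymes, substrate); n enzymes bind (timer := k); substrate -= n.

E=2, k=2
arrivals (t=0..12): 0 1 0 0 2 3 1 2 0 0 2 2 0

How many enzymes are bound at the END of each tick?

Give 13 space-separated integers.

t=0: arr=0 -> substrate=0 bound=0 product=0
t=1: arr=1 -> substrate=0 bound=1 product=0
t=2: arr=0 -> substrate=0 bound=1 product=0
t=3: arr=0 -> substrate=0 bound=0 product=1
t=4: arr=2 -> substrate=0 bound=2 product=1
t=5: arr=3 -> substrate=3 bound=2 product=1
t=6: arr=1 -> substrate=2 bound=2 product=3
t=7: arr=2 -> substrate=4 bound=2 product=3
t=8: arr=0 -> substrate=2 bound=2 product=5
t=9: arr=0 -> substrate=2 bound=2 product=5
t=10: arr=2 -> substrate=2 bound=2 product=7
t=11: arr=2 -> substrate=4 bound=2 product=7
t=12: arr=0 -> substrate=2 bound=2 product=9

Answer: 0 1 1 0 2 2 2 2 2 2 2 2 2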